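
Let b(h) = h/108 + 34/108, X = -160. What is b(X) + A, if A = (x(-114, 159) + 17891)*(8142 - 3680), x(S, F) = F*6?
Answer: 504518333/6 ≈ 8.4086e+7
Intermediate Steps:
x(S, F) = 6*F
b(h) = 17/54 + h/108 (b(h) = h*(1/108) + 34*(1/108) = h/108 + 17/54 = 17/54 + h/108)
A = 84086390 (A = (6*159 + 17891)*(8142 - 3680) = (954 + 17891)*4462 = 18845*4462 = 84086390)
b(X) + A = (17/54 + (1/108)*(-160)) + 84086390 = (17/54 - 40/27) + 84086390 = -7/6 + 84086390 = 504518333/6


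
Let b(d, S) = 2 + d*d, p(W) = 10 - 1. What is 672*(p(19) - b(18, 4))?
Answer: -213024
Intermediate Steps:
p(W) = 9
b(d, S) = 2 + d²
672*(p(19) - b(18, 4)) = 672*(9 - (2 + 18²)) = 672*(9 - (2 + 324)) = 672*(9 - 1*326) = 672*(9 - 326) = 672*(-317) = -213024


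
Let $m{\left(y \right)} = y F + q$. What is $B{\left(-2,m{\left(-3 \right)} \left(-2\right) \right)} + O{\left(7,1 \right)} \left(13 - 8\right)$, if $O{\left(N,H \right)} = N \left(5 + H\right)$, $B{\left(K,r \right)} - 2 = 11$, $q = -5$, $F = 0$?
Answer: $223$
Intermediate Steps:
$m{\left(y \right)} = -5$ ($m{\left(y \right)} = y 0 - 5 = 0 - 5 = -5$)
$B{\left(K,r \right)} = 13$ ($B{\left(K,r \right)} = 2 + 11 = 13$)
$B{\left(-2,m{\left(-3 \right)} \left(-2\right) \right)} + O{\left(7,1 \right)} \left(13 - 8\right) = 13 + 7 \left(5 + 1\right) \left(13 - 8\right) = 13 + 7 \cdot 6 \left(13 - 8\right) = 13 + 42 \cdot 5 = 13 + 210 = 223$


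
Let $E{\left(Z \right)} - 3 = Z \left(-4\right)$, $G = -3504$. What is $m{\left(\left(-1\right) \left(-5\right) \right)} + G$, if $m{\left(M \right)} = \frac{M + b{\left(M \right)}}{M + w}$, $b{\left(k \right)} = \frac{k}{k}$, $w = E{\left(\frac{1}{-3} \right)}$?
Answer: $- \frac{49047}{14} \approx -3503.4$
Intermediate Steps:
$E{\left(Z \right)} = 3 - 4 Z$ ($E{\left(Z \right)} = 3 + Z \left(-4\right) = 3 - 4 Z$)
$w = \frac{13}{3}$ ($w = 3 - \frac{4}{-3} = 3 - - \frac{4}{3} = 3 + \frac{4}{3} = \frac{13}{3} \approx 4.3333$)
$b{\left(k \right)} = 1$
$m{\left(M \right)} = \frac{1 + M}{\frac{13}{3} + M}$ ($m{\left(M \right)} = \frac{M + 1}{M + \frac{13}{3}} = \frac{1 + M}{\frac{13}{3} + M}$)
$m{\left(\left(-1\right) \left(-5\right) \right)} + G = \frac{3 \left(1 - -5\right)}{13 + 3 \left(\left(-1\right) \left(-5\right)\right)} - 3504 = \frac{3 \left(1 + 5\right)}{13 + 3 \cdot 5} - 3504 = 3 \frac{1}{13 + 15} \cdot 6 - 3504 = 3 \cdot \frac{1}{28} \cdot 6 - 3504 = \frac{9}{14} - 3504 = - \frac{49047}{14}$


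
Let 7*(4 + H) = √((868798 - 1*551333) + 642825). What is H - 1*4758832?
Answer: -4758836 + √960290/7 ≈ -4.7587e+6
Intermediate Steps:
H = -4 + √960290/7 (H = -4 + √((868798 - 1*551333) + 642825)/7 = -4 + √((868798 - 551333) + 642825)/7 = -4 + √(317465 + 642825)/7 = -4 + √960290/7 ≈ 135.99)
H - 1*4758832 = (-4 + √960290/7) - 1*4758832 = (-4 + √960290/7) - 4758832 = -4758836 + √960290/7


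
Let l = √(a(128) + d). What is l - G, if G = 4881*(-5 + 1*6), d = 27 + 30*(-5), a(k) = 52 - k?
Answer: -4881 + I*√199 ≈ -4881.0 + 14.107*I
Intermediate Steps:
d = -123 (d = 27 - 150 = -123)
l = I*√199 (l = √((52 - 1*128) - 123) = √((52 - 128) - 123) = √(-76 - 123) = √(-199) = I*√199 ≈ 14.107*I)
G = 4881 (G = 4881*(-5 + 6) = 4881*1 = 4881)
l - G = I*√199 - 1*4881 = I*√199 - 4881 = -4881 + I*√199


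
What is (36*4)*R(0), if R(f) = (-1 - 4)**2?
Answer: 3600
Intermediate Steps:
R(f) = 25 (R(f) = (-5)**2 = 25)
(36*4)*R(0) = (36*4)*25 = 144*25 = 3600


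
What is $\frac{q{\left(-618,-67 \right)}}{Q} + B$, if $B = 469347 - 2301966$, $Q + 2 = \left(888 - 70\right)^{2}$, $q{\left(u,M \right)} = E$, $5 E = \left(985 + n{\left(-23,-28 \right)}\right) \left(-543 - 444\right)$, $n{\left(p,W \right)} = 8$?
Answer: $- \frac{6131229432681}{3345610} \approx -1.8326 \cdot 10^{6}$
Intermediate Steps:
$E = - \frac{980091}{5}$ ($E = \frac{\left(985 + 8\right) \left(-543 - 444\right)}{5} = \frac{993 \left(-987\right)}{5} = \frac{1}{5} \left(-980091\right) = - \frac{980091}{5} \approx -1.9602 \cdot 10^{5}$)
$q{\left(u,M \right)} = - \frac{980091}{5}$
$Q = 669122$ ($Q = -2 + \left(888 - 70\right)^{2} = -2 + 818^{2} = -2 + 669124 = 669122$)
$B = -1832619$ ($B = 469347 - 2301966 = -1832619$)
$\frac{q{\left(-618,-67 \right)}}{Q} + B = - \frac{980091}{5 \cdot 669122} - 1832619 = \left(- \frac{980091}{5}\right) \frac{1}{669122} - 1832619 = - \frac{980091}{3345610} - 1832619 = - \frac{6131229432681}{3345610}$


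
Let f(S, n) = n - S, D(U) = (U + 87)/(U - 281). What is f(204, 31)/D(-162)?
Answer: -76639/75 ≈ -1021.9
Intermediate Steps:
D(U) = (87 + U)/(-281 + U)
f(204, 31)/D(-162) = (31 - 1*204)/(((87 - 162)/(-281 - 162))) = (31 - 204)/((-75/(-443))) = -173/((-1/443*(-75))) = -173/75/443 = -173*443/75 = -76639/75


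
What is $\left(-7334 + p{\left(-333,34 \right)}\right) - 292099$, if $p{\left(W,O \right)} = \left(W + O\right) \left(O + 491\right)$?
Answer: $-456408$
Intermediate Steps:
$p{\left(W,O \right)} = \left(491 + O\right) \left(O + W\right)$ ($p{\left(W,O \right)} = \left(O + W\right) \left(491 + O\right) = \left(491 + O\right) \left(O + W\right)$)
$\left(-7334 + p{\left(-333,34 \right)}\right) - 292099 = \left(-7334 + \left(34^{2} + 491 \cdot 34 + 491 \left(-333\right) + 34 \left(-333\right)\right)\right) - 292099 = \left(-7334 + \left(1156 + 16694 - 163503 - 11322\right)\right) - 292099 = \left(-7334 - 156975\right) - 292099 = -164309 - 292099 = -456408$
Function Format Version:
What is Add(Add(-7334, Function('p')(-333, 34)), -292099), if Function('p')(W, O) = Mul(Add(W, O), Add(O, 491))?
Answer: -456408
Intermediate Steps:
Function('p')(W, O) = Mul(Add(491, O), Add(O, W)) (Function('p')(W, O) = Mul(Add(O, W), Add(491, O)) = Mul(Add(491, O), Add(O, W)))
Add(Add(-7334, Function('p')(-333, 34)), -292099) = Add(Add(-7334, Add(Pow(34, 2), Mul(491, 34), Mul(491, -333), Mul(34, -333))), -292099) = Add(Add(-7334, Add(1156, 16694, -163503, -11322)), -292099) = Add(Add(-7334, -156975), -292099) = Add(-164309, -292099) = -456408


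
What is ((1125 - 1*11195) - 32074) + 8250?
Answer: -33894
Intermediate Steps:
((1125 - 1*11195) - 32074) + 8250 = ((1125 - 11195) - 32074) + 8250 = (-10070 - 32074) + 8250 = -42144 + 8250 = -33894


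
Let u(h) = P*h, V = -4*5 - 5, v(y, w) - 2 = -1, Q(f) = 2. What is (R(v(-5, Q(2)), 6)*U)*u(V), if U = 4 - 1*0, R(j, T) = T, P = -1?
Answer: 600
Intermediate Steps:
v(y, w) = 1 (v(y, w) = 2 - 1 = 1)
V = -25 (V = -20 - 5 = -25)
u(h) = -h
U = 4 (U = 4 + 0 = 4)
(R(v(-5, Q(2)), 6)*U)*u(V) = (6*4)*(-1*(-25)) = 24*25 = 600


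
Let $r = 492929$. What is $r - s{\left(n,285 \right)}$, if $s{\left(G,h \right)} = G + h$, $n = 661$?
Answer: $491983$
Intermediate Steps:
$r - s{\left(n,285 \right)} = 492929 - \left(661 + 285\right) = 492929 - 946 = 491983$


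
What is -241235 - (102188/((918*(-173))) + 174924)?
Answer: -33045886619/79407 ≈ -4.1616e+5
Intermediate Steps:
-241235 - (102188/((918*(-173))) + 174924) = -241235 - (102188/(-158814) + 174924) = -241235 - (102188*(-1/158814) + 174924) = -241235 - (-51094/79407 + 174924) = -241235 - 1*13890138974/79407 = -241235 - 13890138974/79407 = -33045886619/79407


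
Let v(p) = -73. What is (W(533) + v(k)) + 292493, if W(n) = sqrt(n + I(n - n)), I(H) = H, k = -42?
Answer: 292420 + sqrt(533) ≈ 2.9244e+5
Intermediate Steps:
W(n) = sqrt(n) (W(n) = sqrt(n + (n - n)) = sqrt(n + 0) = sqrt(n))
(W(533) + v(k)) + 292493 = (sqrt(533) - 73) + 292493 = (-73 + sqrt(533)) + 292493 = 292420 + sqrt(533)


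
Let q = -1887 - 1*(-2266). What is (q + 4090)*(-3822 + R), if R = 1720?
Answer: -9393838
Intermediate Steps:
q = 379 (q = -1887 + 2266 = 379)
(q + 4090)*(-3822 + R) = (379 + 4090)*(-3822 + 1720) = 4469*(-2102) = -9393838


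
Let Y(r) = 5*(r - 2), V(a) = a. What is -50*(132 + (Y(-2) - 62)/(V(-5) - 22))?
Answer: -182300/27 ≈ -6751.9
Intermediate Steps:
Y(r) = -10 + 5*r (Y(r) = 5*(-2 + r) = -10 + 5*r)
-50*(132 + (Y(-2) - 62)/(V(-5) - 22)) = -50*(132 + ((-10 + 5*(-2)) - 62)/(-5 - 22)) = -50*(132 + ((-10 - 10) - 62)/(-27)) = -50*(132 + (-20 - 62)*(-1/27)) = -50*(132 - 82*(-1/27)) = -50*(132 + 82/27) = -50*3646/27 = -182300/27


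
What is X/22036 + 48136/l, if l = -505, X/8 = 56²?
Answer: -37430552/397435 ≈ -94.180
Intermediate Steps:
X = 25088 (X = 8*56² = 8*3136 = 25088)
X/22036 + 48136/l = 25088/22036 + 48136/(-505) = 25088*(1/22036) + 48136*(-1/505) = 896/787 - 48136/505 = -37430552/397435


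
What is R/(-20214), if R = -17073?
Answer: 1897/2246 ≈ 0.84461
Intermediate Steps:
R/(-20214) = -17073/(-20214) = -17073*(-1/20214) = 1897/2246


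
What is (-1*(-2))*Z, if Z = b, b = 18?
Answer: 36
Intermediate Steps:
Z = 18
(-1*(-2))*Z = -1*(-2)*18 = 2*18 = 36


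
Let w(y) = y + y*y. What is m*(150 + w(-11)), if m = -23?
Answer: -5980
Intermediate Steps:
w(y) = y + y²
m*(150 + w(-11)) = -23*(150 - 11*(1 - 11)) = -23*(150 - 11*(-10)) = -23*(150 + 110) = -23*260 = -5980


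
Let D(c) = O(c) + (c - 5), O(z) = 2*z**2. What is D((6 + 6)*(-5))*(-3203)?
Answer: -22853405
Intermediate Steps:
D(c) = -5 + c + 2*c**2 (D(c) = 2*c**2 + (c - 5) = 2*c**2 + (-5 + c) = -5 + c + 2*c**2)
D((6 + 6)*(-5))*(-3203) = (-5 + (6 + 6)*(-5) + 2*((6 + 6)*(-5))**2)*(-3203) = (-5 + 12*(-5) + 2*(12*(-5))**2)*(-3203) = (-5 - 60 + 2*(-60)**2)*(-3203) = (-5 - 60 + 2*3600)*(-3203) = (-5 - 60 + 7200)*(-3203) = 7135*(-3203) = -22853405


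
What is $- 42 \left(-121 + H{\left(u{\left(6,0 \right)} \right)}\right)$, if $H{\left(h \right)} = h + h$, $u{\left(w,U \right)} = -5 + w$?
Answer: $4998$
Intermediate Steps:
$H{\left(h \right)} = 2 h$
$- 42 \left(-121 + H{\left(u{\left(6,0 \right)} \right)}\right) = - 42 \left(-121 + 2 \left(-5 + 6\right)\right) = - 42 \left(-121 + 2 \cdot 1\right) = - 42 \left(-121 + 2\right) = \left(-42\right) \left(-119\right) = 4998$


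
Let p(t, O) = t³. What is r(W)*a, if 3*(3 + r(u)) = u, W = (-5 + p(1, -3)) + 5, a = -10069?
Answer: 80552/3 ≈ 26851.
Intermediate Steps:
W = 1 (W = (-5 + 1³) + 5 = (-5 + 1) + 5 = -4 + 5 = 1)
r(u) = -3 + u/3
r(W)*a = (-3 + (⅓)*1)*(-10069) = (-3 + ⅓)*(-10069) = -8/3*(-10069) = 80552/3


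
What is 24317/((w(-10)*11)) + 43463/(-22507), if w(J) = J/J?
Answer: 546824626/247577 ≈ 2208.7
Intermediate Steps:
w(J) = 1
24317/((w(-10)*11)) + 43463/(-22507) = 24317/((1*11)) + 43463/(-22507) = 24317/11 + 43463*(-1/22507) = 24317*(1/11) - 43463/22507 = 24317/11 - 43463/22507 = 546824626/247577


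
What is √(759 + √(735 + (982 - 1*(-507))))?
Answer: √(759 + 4*√139) ≈ 28.393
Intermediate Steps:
√(759 + √(735 + (982 - 1*(-507)))) = √(759 + √(735 + (982 + 507))) = √(759 + √(735 + 1489)) = √(759 + √2224) = √(759 + 4*√139)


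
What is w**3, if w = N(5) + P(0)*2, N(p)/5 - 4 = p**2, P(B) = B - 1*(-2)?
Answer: 3307949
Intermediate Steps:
P(B) = 2 + B (P(B) = B + 2 = 2 + B)
N(p) = 20 + 5*p**2
w = 149 (w = (20 + 5*5**2) + (2 + 0)*2 = (20 + 5*25) + 2*2 = (20 + 125) + 4 = 145 + 4 = 149)
w**3 = 149**3 = 3307949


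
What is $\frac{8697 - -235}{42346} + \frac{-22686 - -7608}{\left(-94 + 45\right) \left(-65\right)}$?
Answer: $- \frac{43574612}{9633715} \approx -4.5231$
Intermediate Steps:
$\frac{8697 - -235}{42346} + \frac{-22686 - -7608}{\left(-94 + 45\right) \left(-65\right)} = \left(8697 + 235\right) \frac{1}{42346} + \frac{-22686 + 7608}{\left(-49\right) \left(-65\right)} = 8932 \cdot \frac{1}{42346} - \frac{15078}{3185} = \frac{4466}{21173} - \frac{2154}{455} = - \frac{43574612}{9633715}$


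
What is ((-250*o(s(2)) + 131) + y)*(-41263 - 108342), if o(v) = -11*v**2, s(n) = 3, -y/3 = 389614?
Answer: 171142285405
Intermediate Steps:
y = -1168842 (y = -3*389614 = -1168842)
((-250*o(s(2)) + 131) + y)*(-41263 - 108342) = ((-(-2750)*3**2 + 131) - 1168842)*(-41263 - 108342) = ((-(-2750)*9 + 131) - 1168842)*(-149605) = ((-250*(-99) + 131) - 1168842)*(-149605) = ((24750 + 131) - 1168842)*(-149605) = (24881 - 1168842)*(-149605) = -1143961*(-149605) = 171142285405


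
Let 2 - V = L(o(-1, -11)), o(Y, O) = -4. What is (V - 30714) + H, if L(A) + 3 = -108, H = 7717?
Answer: -22884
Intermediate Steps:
L(A) = -111 (L(A) = -3 - 108 = -111)
V = 113 (V = 2 - 1*(-111) = 2 + 111 = 113)
(V - 30714) + H = (113 - 30714) + 7717 = -30601 + 7717 = -22884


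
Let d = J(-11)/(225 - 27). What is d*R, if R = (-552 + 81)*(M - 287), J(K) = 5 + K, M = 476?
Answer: 29673/11 ≈ 2697.5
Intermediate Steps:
R = -89019 (R = (-552 + 81)*(476 - 287) = -471*189 = -89019)
d = -1/33 (d = (5 - 11)/(225 - 27) = -6/198 = -6*1/198 = -1/33 ≈ -0.030303)
d*R = -1/33*(-89019) = 29673/11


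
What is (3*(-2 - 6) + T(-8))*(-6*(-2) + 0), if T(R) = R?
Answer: -384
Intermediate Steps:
(3*(-2 - 6) + T(-8))*(-6*(-2) + 0) = (3*(-2 - 6) - 8)*(-6*(-2) + 0) = (3*(-8) - 8)*(12 + 0) = (-24 - 8)*12 = -32*12 = -384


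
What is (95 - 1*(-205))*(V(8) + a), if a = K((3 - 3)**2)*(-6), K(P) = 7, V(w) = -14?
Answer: -16800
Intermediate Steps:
a = -42 (a = 7*(-6) = -42)
(95 - 1*(-205))*(V(8) + a) = (95 - 1*(-205))*(-14 - 42) = (95 + 205)*(-56) = 300*(-56) = -16800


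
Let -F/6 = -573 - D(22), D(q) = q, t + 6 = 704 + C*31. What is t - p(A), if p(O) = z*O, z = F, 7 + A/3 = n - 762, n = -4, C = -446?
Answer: 8265702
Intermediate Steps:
t = -13128 (t = -6 + (704 - 446*31) = -6 + (704 - 13826) = -6 - 13122 = -13128)
A = -2319 (A = -21 + 3*(-4 - 762) = -21 + 3*(-766) = -21 - 2298 = -2319)
F = 3570 (F = -6*(-573 - 1*22) = -6*(-573 - 22) = -6*(-595) = 3570)
z = 3570
p(O) = 3570*O
t - p(A) = -13128 - 3570*(-2319) = -13128 - 1*(-8278830) = -13128 + 8278830 = 8265702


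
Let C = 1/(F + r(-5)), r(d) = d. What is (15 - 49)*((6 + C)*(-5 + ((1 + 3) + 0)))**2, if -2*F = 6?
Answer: -37553/32 ≈ -1173.5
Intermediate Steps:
F = -3 (F = -1/2*6 = -3)
C = -1/8 (C = 1/(-3 - 5) = 1/(-8) = -1/8 ≈ -0.12500)
(15 - 49)*((6 + C)*(-5 + ((1 + 3) + 0)))**2 = (15 - 49)*((6 - 1/8)*(-5 + ((1 + 3) + 0)))**2 = -34*2209*(-5 + (4 + 0))**2/64 = -34*2209*(-5 + 4)**2/64 = -34*((47/8)*(-1))**2 = -34*(-47/8)**2 = -34*2209/64 = -37553/32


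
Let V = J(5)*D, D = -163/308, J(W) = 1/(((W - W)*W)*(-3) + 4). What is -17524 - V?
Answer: -21589405/1232 ≈ -17524.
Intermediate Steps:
J(W) = 1/4 (J(W) = 1/((0*W)*(-3) + 4) = 1/(0*(-3) + 4) = 1/(0 + 4) = 1/4)
D = -163/308 (D = -163*1/308 = -163/308 ≈ -0.52922)
V = -163/1232 (V = (1/4)*(-163/308) = -163/1232 ≈ -0.13231)
-17524 - V = -17524 - 1*(-163/1232) = -17524 + 163/1232 = -21589405/1232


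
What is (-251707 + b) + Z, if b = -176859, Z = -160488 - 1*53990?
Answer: -643044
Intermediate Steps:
Z = -214478 (Z = -160488 - 53990 = -214478)
(-251707 + b) + Z = (-251707 - 176859) - 214478 = -428566 - 214478 = -643044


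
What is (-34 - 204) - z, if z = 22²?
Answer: -722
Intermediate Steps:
z = 484
(-34 - 204) - z = (-34 - 204) - 1*484 = -238 - 484 = -722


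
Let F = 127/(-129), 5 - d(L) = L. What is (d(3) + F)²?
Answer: 17161/16641 ≈ 1.0312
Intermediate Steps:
d(L) = 5 - L
F = -127/129 (F = 127*(-1/129) = -127/129 ≈ -0.98450)
(d(3) + F)² = ((5 - 1*3) - 127/129)² = ((5 - 3) - 127/129)² = (2 - 127/129)² = (131/129)² = 17161/16641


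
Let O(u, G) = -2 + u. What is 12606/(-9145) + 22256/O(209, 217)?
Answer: 200921678/1893015 ≈ 106.14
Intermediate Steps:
12606/(-9145) + 22256/O(209, 217) = 12606/(-9145) + 22256/(-2 + 209) = 12606*(-1/9145) + 22256/207 = -12606/9145 + 22256*(1/207) = -12606/9145 + 22256/207 = 200921678/1893015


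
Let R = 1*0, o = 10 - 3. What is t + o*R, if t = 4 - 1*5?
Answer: -1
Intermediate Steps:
o = 7
t = -1 (t = 4 - 5 = -1)
R = 0
t + o*R = -1 + 7*0 = -1 + 0 = -1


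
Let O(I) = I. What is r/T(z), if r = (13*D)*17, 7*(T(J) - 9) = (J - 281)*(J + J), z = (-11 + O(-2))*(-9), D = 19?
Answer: -29393/38313 ≈ -0.76718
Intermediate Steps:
z = 117 (z = (-11 - 2)*(-9) = -13*(-9) = 117)
T(J) = 9 + 2*J*(-281 + J)/7 (T(J) = 9 + ((J - 281)*(J + J))/7 = 9 + ((-281 + J)*(2*J))/7 = 9 + (2*J*(-281 + J))/7 = 9 + 2*J*(-281 + J)/7)
r = 4199 (r = (13*19)*17 = 247*17 = 4199)
r/T(z) = 4199/(9 - 562/7*117 + (2/7)*117²) = 4199/(9 - 65754/7 + (2/7)*13689) = 4199/(9 - 65754/7 + 27378/7) = 4199/(-38313/7) = 4199*(-7/38313) = -29393/38313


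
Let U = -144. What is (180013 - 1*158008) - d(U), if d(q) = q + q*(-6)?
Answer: 21285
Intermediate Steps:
d(q) = -5*q (d(q) = q - 6*q = -5*q)
(180013 - 1*158008) - d(U) = (180013 - 1*158008) - (-5)*(-144) = (180013 - 158008) - 1*720 = 22005 - 720 = 21285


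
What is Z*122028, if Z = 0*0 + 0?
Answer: 0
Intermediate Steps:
Z = 0 (Z = 0 + 0 = 0)
Z*122028 = 0*122028 = 0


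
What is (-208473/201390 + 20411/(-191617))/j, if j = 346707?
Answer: -4895282459/1486592847950490 ≈ -3.2930e-6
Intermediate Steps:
(-208473/201390 + 20411/(-191617))/j = (-208473/201390 + 20411/(-191617))/346707 = (-208473*1/201390 + 20411*(-1/191617))*(1/346707) = (-69491/67130 - 20411/191617)*(1/346707) = -14685847377/12863249210*1/346707 = -4895282459/1486592847950490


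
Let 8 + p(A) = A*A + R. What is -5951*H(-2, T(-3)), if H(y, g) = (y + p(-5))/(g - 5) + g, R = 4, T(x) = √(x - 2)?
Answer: 113069/6 - 65461*I*√5/30 ≈ 18845.0 - 4879.2*I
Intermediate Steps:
T(x) = √(-2 + x)
p(A) = -4 + A² (p(A) = -8 + (A*A + 4) = -8 + (A² + 4) = -8 + (4 + A²) = -4 + A²)
H(y, g) = g + (21 + y)/(-5 + g) (H(y, g) = (y + (-4 + (-5)²))/(g - 5) + g = (y + (-4 + 25))/(-5 + g) + g = (y + 21)/(-5 + g) + g = (21 + y)/(-5 + g) + g = g + (21 + y)/(-5 + g))
-5951*H(-2, T(-3)) = -5951*(21 - 2 + (√(-2 - 3))² - 5*√(-2 - 3))/(-5 + √(-2 - 3)) = -5951*(21 - 2 + (√(-5))² - 5*I*√5)/(-5 + √(-5)) = -5951*(21 - 2 + (I*√5)² - 5*I*√5)/(-5 + I*√5) = -5951*(21 - 2 - 5 - 5*I*√5)/(-5 + I*√5) = -5951*(14 - 5*I*√5)/(-5 + I*√5)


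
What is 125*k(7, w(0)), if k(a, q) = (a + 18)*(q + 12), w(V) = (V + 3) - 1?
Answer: 43750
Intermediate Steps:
w(V) = 2 + V (w(V) = (3 + V) - 1 = 2 + V)
k(a, q) = (12 + q)*(18 + a) (k(a, q) = (18 + a)*(12 + q) = (12 + q)*(18 + a))
125*k(7, w(0)) = 125*(216 + 12*7 + 18*(2 + 0) + 7*(2 + 0)) = 125*(216 + 84 + 18*2 + 7*2) = 125*(216 + 84 + 36 + 14) = 125*350 = 43750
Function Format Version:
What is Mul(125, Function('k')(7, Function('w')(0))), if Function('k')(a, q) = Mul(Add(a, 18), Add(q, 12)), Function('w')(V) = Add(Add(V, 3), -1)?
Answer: 43750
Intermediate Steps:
Function('w')(V) = Add(2, V) (Function('w')(V) = Add(Add(3, V), -1) = Add(2, V))
Function('k')(a, q) = Mul(Add(12, q), Add(18, a)) (Function('k')(a, q) = Mul(Add(18, a), Add(12, q)) = Mul(Add(12, q), Add(18, a)))
Mul(125, Function('k')(7, Function('w')(0))) = Mul(125, Add(216, Mul(12, 7), Mul(18, Add(2, 0)), Mul(7, Add(2, 0)))) = Mul(125, Add(216, 84, Mul(18, 2), Mul(7, 2))) = Mul(125, Add(216, 84, 36, 14)) = Mul(125, 350) = 43750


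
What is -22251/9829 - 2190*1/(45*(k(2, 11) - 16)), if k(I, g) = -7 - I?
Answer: -233791/737175 ≈ -0.31714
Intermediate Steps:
-22251/9829 - 2190*1/(45*(k(2, 11) - 16)) = -22251/9829 - 2190*1/(45*((-7 - 1*2) - 16)) = -22251*1/9829 - 2190*1/(45*((-7 - 2) - 16)) = -22251/9829 - 2190*1/(45*(-9 - 16)) = -22251/9829 - 2190/(45*(-25)) = -22251/9829 - 2190/(-1125) = -22251/9829 - 2190*(-1/1125) = -22251/9829 + 146/75 = -233791/737175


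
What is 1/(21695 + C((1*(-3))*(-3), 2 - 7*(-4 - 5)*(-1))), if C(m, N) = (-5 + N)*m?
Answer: 1/21101 ≈ 4.7391e-5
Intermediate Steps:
C(m, N) = m*(-5 + N)
1/(21695 + C((1*(-3))*(-3), 2 - 7*(-4 - 5)*(-1))) = 1/(21695 + ((1*(-3))*(-3))*(-5 + (2 - 7*(-4 - 5)*(-1)))) = 1/(21695 + (-3*(-3))*(-5 + (2 - (-63)*(-1)))) = 1/(21695 + 9*(-5 + (2 - 7*9))) = 1/(21695 + 9*(-5 + (2 - 63))) = 1/(21695 + 9*(-5 - 61)) = 1/(21695 + 9*(-66)) = 1/(21695 - 594) = 1/21101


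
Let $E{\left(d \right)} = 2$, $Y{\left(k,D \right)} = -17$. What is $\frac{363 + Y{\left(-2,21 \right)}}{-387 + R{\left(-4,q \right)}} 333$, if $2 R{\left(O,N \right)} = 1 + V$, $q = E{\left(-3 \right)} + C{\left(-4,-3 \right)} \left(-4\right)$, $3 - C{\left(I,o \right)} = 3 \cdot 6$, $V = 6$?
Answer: $- \frac{230436}{767} \approx -300.44$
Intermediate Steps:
$C{\left(I,o \right)} = -15$ ($C{\left(I,o \right)} = 3 - 3 \cdot 6 = 3 - 18 = -15$)
$q = 62$ ($q = 2 - -60 = 2 + 60 = 62$)
$R{\left(O,N \right)} = \frac{7}{2}$ ($R{\left(O,N \right)} = \frac{1 + 6}{2} = \frac{1}{2} \cdot 7 = \frac{7}{2}$)
$\frac{363 + Y{\left(-2,21 \right)}}{-387 + R{\left(-4,q \right)}} 333 = \frac{363 - 17}{-387 + \frac{7}{2}} \cdot 333 = \frac{346}{- \frac{767}{2}} \cdot 333 = 346 \left(- \frac{2}{767}\right) 333 = \left(- \frac{692}{767}\right) 333 = - \frac{230436}{767}$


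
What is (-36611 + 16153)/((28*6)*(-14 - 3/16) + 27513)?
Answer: -40916/50259 ≈ -0.81410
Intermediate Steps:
(-36611 + 16153)/((28*6)*(-14 - 3/16) + 27513) = -20458/(168*(-14 - 3*1/16) + 27513) = -20458/(168*(-14 - 3/16) + 27513) = -20458/(168*(-227/16) + 27513) = -20458/(-4767/2 + 27513) = -20458/50259/2 = -20458*2/50259 = -40916/50259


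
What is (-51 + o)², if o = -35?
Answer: 7396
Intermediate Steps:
(-51 + o)² = (-51 - 35)² = (-86)² = 7396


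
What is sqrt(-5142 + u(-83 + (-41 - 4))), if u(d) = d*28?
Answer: I*sqrt(8726) ≈ 93.413*I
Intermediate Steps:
u(d) = 28*d
sqrt(-5142 + u(-83 + (-41 - 4))) = sqrt(-5142 + 28*(-83 + (-41 - 4))) = sqrt(-5142 + 28*(-83 - 45)) = sqrt(-5142 + 28*(-128)) = sqrt(-5142 - 3584) = sqrt(-8726) = I*sqrt(8726)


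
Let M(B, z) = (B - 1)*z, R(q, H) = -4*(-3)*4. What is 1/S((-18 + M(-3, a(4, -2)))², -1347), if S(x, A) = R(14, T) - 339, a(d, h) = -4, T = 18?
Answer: -1/291 ≈ -0.0034364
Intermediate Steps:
R(q, H) = 48 (R(q, H) = 12*4 = 48)
M(B, z) = z*(-1 + B) (M(B, z) = (-1 + B)*z = z*(-1 + B))
S(x, A) = -291 (S(x, A) = 48 - 339 = -291)
1/S((-18 + M(-3, a(4, -2)))², -1347) = 1/(-291) = -1/291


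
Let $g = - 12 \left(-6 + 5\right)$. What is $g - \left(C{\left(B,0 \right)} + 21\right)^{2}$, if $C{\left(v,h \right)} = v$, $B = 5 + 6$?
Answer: $-1012$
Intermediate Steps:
$B = 11$
$g = 12$ ($g = \left(-12\right) \left(-1\right) = 12$)
$g - \left(C{\left(B,0 \right)} + 21\right)^{2} = 12 - \left(11 + 21\right)^{2} = 12 - 32^{2} = 12 - 1024 = -1012$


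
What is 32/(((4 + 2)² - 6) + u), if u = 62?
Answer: 8/23 ≈ 0.34783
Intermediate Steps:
32/(((4 + 2)² - 6) + u) = 32/(((4 + 2)² - 6) + 62) = 32/((6² - 6) + 62) = 32/((36 - 6) + 62) = 32/(30 + 62) = 32/92 = (1/92)*32 = 8/23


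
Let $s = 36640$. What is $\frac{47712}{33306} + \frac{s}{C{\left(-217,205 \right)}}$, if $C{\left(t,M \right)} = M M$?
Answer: $\frac{15359184}{6665165} \approx 2.3044$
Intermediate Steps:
$C{\left(t,M \right)} = M^{2}$
$\frac{47712}{33306} + \frac{s}{C{\left(-217,205 \right)}} = \frac{47712}{33306} + \frac{36640}{205^{2}} = 47712 \cdot \frac{1}{33306} + \frac{36640}{42025} = \frac{1136}{793} + 36640 \cdot \frac{1}{42025} = \frac{1136}{793} + \frac{7328}{8405} = \frac{15359184}{6665165}$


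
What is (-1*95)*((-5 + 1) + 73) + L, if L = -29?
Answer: -6584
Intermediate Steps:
(-1*95)*((-5 + 1) + 73) + L = (-1*95)*((-5 + 1) + 73) - 29 = -95*(-4 + 73) - 29 = -95*69 - 29 = -6555 - 29 = -6584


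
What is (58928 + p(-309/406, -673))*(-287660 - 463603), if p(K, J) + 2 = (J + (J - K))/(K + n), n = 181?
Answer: -3239056702681305/73177 ≈ -4.4263e+10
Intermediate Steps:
p(K, J) = -2 + (-K + 2*J)/(181 + K) (p(K, J) = -2 + (J + (J - K))/(K + 181) = -2 + (-K + 2*J)/(181 + K))
(58928 + p(-309/406, -673))*(-287660 - 463603) = (58928 + (-362 - (-927)/406 + 2*(-673))/(181 - 309/406))*(-287660 - 463603) = (58928 + (-362 - (-927)/406 - 1346)/(181 - 309*1/406))*(-751263) = (58928 + (-362 - 3*(-309/406) - 1346)/(181 - 309/406))*(-751263) = (58928 + (-362 + 927/406 - 1346)/(73177/406))*(-751263) = (58928 + (406/73177)*(-692521/406))*(-751263) = (58928 - 692521/73177)*(-751263) = (4311481735/73177)*(-751263) = -3239056702681305/73177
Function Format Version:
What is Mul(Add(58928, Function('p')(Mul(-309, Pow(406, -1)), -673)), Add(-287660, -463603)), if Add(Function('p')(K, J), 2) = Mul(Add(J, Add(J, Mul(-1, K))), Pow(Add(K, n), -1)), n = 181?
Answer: Rational(-3239056702681305, 73177) ≈ -4.4263e+10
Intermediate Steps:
Function('p')(K, J) = Add(-2, Mul(Pow(Add(181, K), -1), Add(Mul(-1, K), Mul(2, J)))) (Function('p')(K, J) = Add(-2, Mul(Add(J, Add(J, Mul(-1, K))), Pow(Add(K, 181), -1))) = Add(-2, Mul(Add(Mul(-1, K), Mul(2, J)), Pow(Add(181, K), -1))) = Add(-2, Mul(Pow(Add(181, K), -1), Add(Mul(-1, K), Mul(2, J)))))
Mul(Add(58928, Function('p')(Mul(-309, Pow(406, -1)), -673)), Add(-287660, -463603)) = Mul(Add(58928, Mul(Pow(Add(181, Mul(-309, Pow(406, -1))), -1), Add(-362, Mul(-3, Mul(-309, Pow(406, -1))), Mul(2, -673)))), Add(-287660, -463603)) = Mul(Add(58928, Mul(Pow(Add(181, Mul(-309, Rational(1, 406))), -1), Add(-362, Mul(-3, Mul(-309, Rational(1, 406))), -1346))), -751263) = Mul(Add(58928, Mul(Pow(Add(181, Rational(-309, 406)), -1), Add(-362, Mul(-3, Rational(-309, 406)), -1346))), -751263) = Mul(Add(58928, Mul(Pow(Rational(73177, 406), -1), Add(-362, Rational(927, 406), -1346))), -751263) = Mul(Add(58928, Mul(Rational(406, 73177), Rational(-692521, 406))), -751263) = Mul(Add(58928, Rational(-692521, 73177)), -751263) = Mul(Rational(4311481735, 73177), -751263) = Rational(-3239056702681305, 73177)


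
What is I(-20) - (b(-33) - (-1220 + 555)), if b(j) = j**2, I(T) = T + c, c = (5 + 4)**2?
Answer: -1693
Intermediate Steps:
c = 81 (c = 9**2 = 81)
I(T) = 81 + T (I(T) = T + 81 = 81 + T)
I(-20) - (b(-33) - (-1220 + 555)) = (81 - 20) - ((-33)**2 - (-1220 + 555)) = 61 - (1089 - 1*(-665)) = 61 - (1089 + 665) = 61 - 1*1754 = 61 - 1754 = -1693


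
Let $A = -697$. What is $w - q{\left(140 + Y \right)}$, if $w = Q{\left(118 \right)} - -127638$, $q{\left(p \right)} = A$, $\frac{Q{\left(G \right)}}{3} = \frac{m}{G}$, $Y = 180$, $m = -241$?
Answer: $\frac{15142807}{118} \approx 1.2833 \cdot 10^{5}$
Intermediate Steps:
$Q{\left(G \right)} = - \frac{723}{G}$ ($Q{\left(G \right)} = 3 \left(- \frac{241}{G}\right) = - \frac{723}{G}$)
$q{\left(p \right)} = -697$
$w = \frac{15060561}{118}$ ($w = - \frac{723}{118} - -127638 = \left(-723\right) \frac{1}{118} + 127638 = - \frac{723}{118} + 127638 = \frac{15060561}{118} \approx 1.2763 \cdot 10^{5}$)
$w - q{\left(140 + Y \right)} = \frac{15060561}{118} - -697 = \frac{15060561}{118} + 697 = \frac{15142807}{118}$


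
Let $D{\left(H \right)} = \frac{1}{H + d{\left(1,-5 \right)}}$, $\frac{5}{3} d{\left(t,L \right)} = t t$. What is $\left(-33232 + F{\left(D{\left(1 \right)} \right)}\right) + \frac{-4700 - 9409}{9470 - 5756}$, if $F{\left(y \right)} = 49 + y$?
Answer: $- \frac{164337933}{4952} \approx -33186.0$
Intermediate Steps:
$d{\left(t,L \right)} = \frac{3 t^{2}}{5}$ ($d{\left(t,L \right)} = \frac{3 t t}{5} = \frac{3 t^{2}}{5}$)
$D{\left(H \right)} = \frac{1}{\frac{3}{5} + H}$ ($D{\left(H \right)} = \frac{1}{H + \frac{3 \cdot 1^{2}}{5}} = \frac{1}{H + \frac{3}{5} \cdot 1} = \frac{1}{H + \frac{3}{5}} = \frac{1}{\frac{3}{5} + H}$)
$\left(-33232 + F{\left(D{\left(1 \right)} \right)}\right) + \frac{-4700 - 9409}{9470 - 5756} = \left(-33232 + \left(49 + \frac{5}{3 + 5 \cdot 1}\right)\right) + \frac{-4700 - 9409}{9470 - 5756} = \left(-33232 + \left(49 + \frac{5}{3 + 5}\right)\right) - \frac{14109}{9470 - 5756} = \left(-33232 + \left(49 + \frac{5}{8}\right)\right) - \frac{14109}{9470 - 5756} = \left(-33232 + \left(49 + 5 \cdot \frac{1}{8}\right)\right) - \frac{14109}{3714} = \left(-33232 + \left(49 + \frac{5}{8}\right)\right) - \frac{4703}{1238} = \left(-33232 + \frac{397}{8}\right) - \frac{4703}{1238} = - \frac{265459}{8} - \frac{4703}{1238} = - \frac{164337933}{4952}$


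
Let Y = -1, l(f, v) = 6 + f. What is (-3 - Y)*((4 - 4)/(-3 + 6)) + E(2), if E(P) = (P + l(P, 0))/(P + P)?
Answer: 5/2 ≈ 2.5000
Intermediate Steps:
E(P) = (6 + 2*P)/(2*P) (E(P) = (P + (6 + P))/(P + P) = (6 + 2*P)/((2*P)) = (6 + 2*P)*(1/(2*P)) = (6 + 2*P)/(2*P))
(-3 - Y)*((4 - 4)/(-3 + 6)) + E(2) = (-3 - 1*(-1))*((4 - 4)/(-3 + 6)) + (3 + 2)/2 = (-3 + 1)*(0/3) + (½)*5 = -0/3 + 5/2 = -2*0 + 5/2 = 0 + 5/2 = 5/2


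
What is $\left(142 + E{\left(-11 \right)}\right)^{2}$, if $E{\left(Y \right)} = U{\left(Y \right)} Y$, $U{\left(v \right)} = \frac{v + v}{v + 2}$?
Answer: $\frac{1073296}{81} \approx 13251.0$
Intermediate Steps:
$U{\left(v \right)} = \frac{2 v}{2 + v}$
$E{\left(Y \right)} = \frac{2 Y^{2}}{2 + Y}$ ($E{\left(Y \right)} = \frac{2 Y}{2 + Y} Y = \frac{2 Y^{2}}{2 + Y}$)
$\left(142 + E{\left(-11 \right)}\right)^{2} = \left(142 + \frac{2 \left(-11\right)^{2}}{2 - 11}\right)^{2} = \left(142 + 2 \cdot 121 \frac{1}{-9}\right)^{2} = \left(142 + 2 \cdot 121 \left(- \frac{1}{9}\right)\right)^{2} = \left(142 - \frac{242}{9}\right)^{2} = \left(\frac{1036}{9}\right)^{2} = \frac{1073296}{81}$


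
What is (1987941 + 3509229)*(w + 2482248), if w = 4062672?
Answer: 35978537876400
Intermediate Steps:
(1987941 + 3509229)*(w + 2482248) = (1987941 + 3509229)*(4062672 + 2482248) = 5497170*6544920 = 35978537876400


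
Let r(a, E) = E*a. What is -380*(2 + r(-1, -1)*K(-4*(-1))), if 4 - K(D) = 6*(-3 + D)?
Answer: 0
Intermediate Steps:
K(D) = 22 - 6*D (K(D) = 4 - 6*(-3 + D) = 4 - (-18 + 6*D) = 4 + (18 - 6*D) = 22 - 6*D)
-380*(2 + r(-1, -1)*K(-4*(-1))) = -380*(2 + (-1*(-1))*(22 - (-24)*(-1))) = -380*(2 + 1*(22 - 6*4)) = -380*(2 + 1*(22 - 24)) = -380*(2 + 1*(-2)) = -380*(2 - 2) = -380*0 = 0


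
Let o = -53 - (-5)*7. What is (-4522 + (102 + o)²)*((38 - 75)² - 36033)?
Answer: -87838576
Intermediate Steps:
o = -18 (o = -53 - 1*(-35) = -53 + 35 = -18)
(-4522 + (102 + o)²)*((38 - 75)² - 36033) = (-4522 + (102 - 18)²)*((38 - 75)² - 36033) = (-4522 + 84²)*((-37)² - 36033) = (-4522 + 7056)*(1369 - 36033) = 2534*(-34664) = -87838576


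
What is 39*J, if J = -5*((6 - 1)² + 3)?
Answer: -5460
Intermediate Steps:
J = -140 (J = -5*(5² + 3) = -5*(25 + 3) = -5*28 = -140)
39*J = 39*(-140) = -5460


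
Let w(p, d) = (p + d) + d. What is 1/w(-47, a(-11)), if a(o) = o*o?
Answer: 1/195 ≈ 0.0051282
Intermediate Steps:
a(o) = o²
w(p, d) = p + 2*d (w(p, d) = (d + p) + d = p + 2*d)
1/w(-47, a(-11)) = 1/(-47 + 2*(-11)²) = 1/(-47 + 2*121) = 1/(-47 + 242) = 1/195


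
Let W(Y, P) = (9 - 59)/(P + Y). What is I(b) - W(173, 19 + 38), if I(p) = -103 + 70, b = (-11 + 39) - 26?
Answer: -754/23 ≈ -32.783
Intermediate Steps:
b = 2 (b = 28 - 26 = 2)
W(Y, P) = -50/(P + Y)
I(p) = -33
I(b) - W(173, 19 + 38) = -33 - (-50)/((19 + 38) + 173) = -33 - (-50)/(57 + 173) = -33 - (-50)/230 = -33 - 1*(-5/23) = -33 + 5/23 = -754/23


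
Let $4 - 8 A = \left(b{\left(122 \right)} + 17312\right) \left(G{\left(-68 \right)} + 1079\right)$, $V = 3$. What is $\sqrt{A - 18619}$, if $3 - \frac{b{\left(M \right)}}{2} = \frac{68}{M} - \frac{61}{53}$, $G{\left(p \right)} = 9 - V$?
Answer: $\frac{3 i \sqrt{2749571310781}}{3233} \approx 1538.7 i$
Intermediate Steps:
$G{\left(p \right)} = 6$ ($G{\left(p \right)} = 9 - 3 = 6$)
$b{\left(M \right)} = \frac{440}{53} - \frac{136}{M}$ ($b{\left(M \right)} = 6 - 2 \left(\frac{68}{M} - \frac{61}{53}\right) = 6 - 2 \left(- \frac{61}{53} + \frac{68}{M}\right) = 6 + \left(\frac{122}{53} - \frac{136}{M}\right) = \frac{440}{53} - \frac{136}{M}$)
$A = - \frac{7594039786}{3233}$ ($A = \frac{1}{2} - \frac{\left(\left(\frac{440}{53} - \frac{136}{122}\right) + 17312\right) \left(6 + 1079\right)}{8} = \frac{1}{2} - \frac{\left(\left(\frac{440}{53} - \frac{68}{61}\right) + 17312\right) 1085}{8} = \frac{1}{2} - \frac{\left(\frac{23236}{3233} + 17312\right) 1085}{8} = \frac{1}{2} - \frac{\frac{55992932}{3233} \cdot 1085}{8} = \frac{1}{2} - \frac{15188082805}{6466} = - \frac{7594039786}{3233} \approx -2.3489 \cdot 10^{6}$)
$\sqrt{A - 18619} = \sqrt{- \frac{7594039786}{3233} - 18619} = \sqrt{- \frac{7654235013}{3233}} = \frac{3 i \sqrt{2749571310781}}{3233}$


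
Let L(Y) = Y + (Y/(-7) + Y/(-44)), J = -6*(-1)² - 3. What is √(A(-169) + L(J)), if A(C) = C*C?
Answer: 5*√27086983/154 ≈ 168.98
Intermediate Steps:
J = -9 (J = -6*1 - 3 = -6 - 3 = -9)
L(Y) = 257*Y/308 (L(Y) = Y + (Y*(-⅐) + Y*(-1/44)) = Y + (-Y/7 - Y/44) = Y - 51*Y/308 = 257*Y/308)
A(C) = C²
√(A(-169) + L(J)) = √((-169)² + (257/308)*(-9)) = √(28561 - 2313/308) = √(8794475/308) = 5*√27086983/154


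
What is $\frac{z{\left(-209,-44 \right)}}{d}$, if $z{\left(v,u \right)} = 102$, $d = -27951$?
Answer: $- \frac{34}{9317} \approx -0.0036492$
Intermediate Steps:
$\frac{z{\left(-209,-44 \right)}}{d} = \frac{102}{-27951} = 102 \left(- \frac{1}{27951}\right) = - \frac{34}{9317}$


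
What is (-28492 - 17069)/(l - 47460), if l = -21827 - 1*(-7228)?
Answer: 45561/62059 ≈ 0.73416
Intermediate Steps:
l = -14599 (l = -21827 + 7228 = -14599)
(-28492 - 17069)/(l - 47460) = (-28492 - 17069)/(-14599 - 47460) = -45561/(-62059) = -45561*(-1/62059) = 45561/62059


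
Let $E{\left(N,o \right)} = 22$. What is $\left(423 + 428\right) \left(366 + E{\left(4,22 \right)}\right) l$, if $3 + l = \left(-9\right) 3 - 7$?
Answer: $-12216956$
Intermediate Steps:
$l = -37$ ($l = -3 - 34 = -37$)
$\left(423 + 428\right) \left(366 + E{\left(4,22 \right)}\right) l = \left(423 + 428\right) \left(366 + 22\right) \left(-37\right) = 851 \cdot 388 \left(-37\right) = 330188 \left(-37\right) = -12216956$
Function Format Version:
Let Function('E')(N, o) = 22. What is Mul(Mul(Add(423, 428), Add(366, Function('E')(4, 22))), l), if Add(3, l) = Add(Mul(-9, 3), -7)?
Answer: -12216956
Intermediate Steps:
l = -37 (l = Add(-3, Add(Mul(-9, 3), -7)) = Add(-3, Add(-27, -7)) = Add(-3, -34) = -37)
Mul(Mul(Add(423, 428), Add(366, Function('E')(4, 22))), l) = Mul(Mul(Add(423, 428), Add(366, 22)), -37) = Mul(Mul(851, 388), -37) = Mul(330188, -37) = -12216956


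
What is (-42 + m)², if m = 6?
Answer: 1296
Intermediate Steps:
(-42 + m)² = (-42 + 6)² = (-36)² = 1296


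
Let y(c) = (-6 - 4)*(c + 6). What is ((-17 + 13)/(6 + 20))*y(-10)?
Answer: -80/13 ≈ -6.1538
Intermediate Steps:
y(c) = -60 - 10*c (y(c) = -10*(6 + c) = -60 - 10*c)
((-17 + 13)/(6 + 20))*y(-10) = ((-17 + 13)/(6 + 20))*(-60 - 10*(-10)) = (-4/26)*(-60 + 100) = -4*1/26*40 = -2/13*40 = -80/13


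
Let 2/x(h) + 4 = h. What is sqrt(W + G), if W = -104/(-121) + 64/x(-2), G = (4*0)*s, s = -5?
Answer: 14*I*sqrt(118)/11 ≈ 13.825*I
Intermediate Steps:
x(h) = 2/(-4 + h)
G = 0 (G = (4*0)*(-5) = 0*(-5) = 0)
W = -23128/121 (W = -104/(-121) + 64/((2/(-4 - 2))) = -104*(-1/121) + 64/((2/(-6))) = 104/121 + 64/((2*(-1/6))) = 104/121 + 64/(-1/3) = 104/121 + 64*(-3) = 104/121 - 192 = -23128/121 ≈ -191.14)
sqrt(W + G) = sqrt(-23128/121 + 0) = sqrt(-23128/121) = 14*I*sqrt(118)/11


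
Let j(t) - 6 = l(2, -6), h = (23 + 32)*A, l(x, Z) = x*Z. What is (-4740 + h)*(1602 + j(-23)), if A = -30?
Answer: -10198440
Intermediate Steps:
l(x, Z) = Z*x
h = -1650 (h = (23 + 32)*(-30) = 55*(-30) = -1650)
j(t) = -6 (j(t) = 6 - 6*2 = 6 - 12 = -6)
(-4740 + h)*(1602 + j(-23)) = (-4740 - 1650)*(1602 - 6) = -6390*1596 = -10198440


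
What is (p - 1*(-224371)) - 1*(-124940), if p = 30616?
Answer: 379927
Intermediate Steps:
(p - 1*(-224371)) - 1*(-124940) = (30616 - 1*(-224371)) - 1*(-124940) = (30616 + 224371) + 124940 = 254987 + 124940 = 379927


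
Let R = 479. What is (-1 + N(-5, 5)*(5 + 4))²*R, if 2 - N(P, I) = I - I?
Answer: 138431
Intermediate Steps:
N(P, I) = 2 (N(P, I) = 2 - (I - I) = 2 - 1*0 = 2 + 0 = 2)
(-1 + N(-5, 5)*(5 + 4))²*R = (-1 + 2*(5 + 4))²*479 = (-1 + 2*9)²*479 = (-1 + 18)²*479 = 17²*479 = 289*479 = 138431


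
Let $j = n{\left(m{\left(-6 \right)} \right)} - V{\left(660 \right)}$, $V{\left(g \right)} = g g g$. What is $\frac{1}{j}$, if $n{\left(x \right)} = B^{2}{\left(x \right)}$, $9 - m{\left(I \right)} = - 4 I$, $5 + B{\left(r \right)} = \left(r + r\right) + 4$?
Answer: $- \frac{1}{287495039} \approx -3.4783 \cdot 10^{-9}$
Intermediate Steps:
$B{\left(r \right)} = -1 + 2 r$ ($B{\left(r \right)} = -5 + \left(\left(r + r\right) + 4\right) = -5 + \left(2 r + 4\right) = -5 + \left(4 + 2 r\right) = -1 + 2 r$)
$m{\left(I \right)} = 9 + 4 I$ ($m{\left(I \right)} = 9 - - 4 I = 9 + 4 I$)
$n{\left(x \right)} = \left(-1 + 2 x\right)^{2}$
$V{\left(g \right)} = g^{3}$ ($V{\left(g \right)} = g^{2} g = g^{3}$)
$j = -287495039$ ($j = \left(-1 + 2 \left(9 + 4 \left(-6\right)\right)\right)^{2} - 660^{3} = \left(-1 + 2 \left(9 - 24\right)\right)^{2} - 287496000 = \left(-1 + 2 \left(-15\right)\right)^{2} - 287496000 = \left(-1 - 30\right)^{2} - 287496000 = \left(-31\right)^{2} - 287496000 = 961 - 287496000 = -287495039$)
$\frac{1}{j} = \frac{1}{-287495039} = - \frac{1}{287495039}$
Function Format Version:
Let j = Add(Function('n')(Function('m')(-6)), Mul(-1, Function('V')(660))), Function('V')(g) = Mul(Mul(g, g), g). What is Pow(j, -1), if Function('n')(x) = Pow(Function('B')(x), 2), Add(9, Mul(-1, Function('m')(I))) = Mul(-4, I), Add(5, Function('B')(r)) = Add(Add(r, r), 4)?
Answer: Rational(-1, 287495039) ≈ -3.4783e-9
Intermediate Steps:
Function('B')(r) = Add(-1, Mul(2, r)) (Function('B')(r) = Add(-5, Add(Add(r, r), 4)) = Add(-5, Add(Mul(2, r), 4)) = Add(-5, Add(4, Mul(2, r))) = Add(-1, Mul(2, r)))
Function('m')(I) = Add(9, Mul(4, I)) (Function('m')(I) = Add(9, Mul(-1, Mul(-4, I))) = Add(9, Mul(4, I)))
Function('n')(x) = Pow(Add(-1, Mul(2, x)), 2)
Function('V')(g) = Pow(g, 3) (Function('V')(g) = Mul(Pow(g, 2), g) = Pow(g, 3))
j = -287495039 (j = Add(Pow(Add(-1, Mul(2, Add(9, Mul(4, -6)))), 2), Mul(-1, Pow(660, 3))) = Add(Pow(Add(-1, Mul(2, Add(9, -24))), 2), Mul(-1, 287496000)) = Add(Pow(Add(-1, Mul(2, -15)), 2), -287496000) = Add(Pow(Add(-1, -30), 2), -287496000) = Add(Pow(-31, 2), -287496000) = Add(961, -287496000) = -287495039)
Pow(j, -1) = Pow(-287495039, -1) = Rational(-1, 287495039)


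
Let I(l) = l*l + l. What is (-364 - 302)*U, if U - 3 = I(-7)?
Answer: -29970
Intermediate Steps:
I(l) = l + l² (I(l) = l² + l = l + l²)
U = 45 (U = 3 - 7*(1 - 7) = 3 - 7*(-6) = 3 + 42 = 45)
(-364 - 302)*U = (-364 - 302)*45 = -666*45 = -29970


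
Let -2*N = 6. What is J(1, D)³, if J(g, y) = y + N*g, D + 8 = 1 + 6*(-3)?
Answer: -21952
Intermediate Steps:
D = -25 (D = -8 + (1 + 6*(-3)) = -8 + (1 - 18) = -8 - 17 = -25)
N = -3 (N = -½*6 = -3)
J(g, y) = y - 3*g
J(1, D)³ = (-25 - 3*1)³ = (-25 - 3)³ = (-28)³ = -21952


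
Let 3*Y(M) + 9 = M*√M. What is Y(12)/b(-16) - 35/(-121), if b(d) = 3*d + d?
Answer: 2603/7744 - √3/8 ≈ 0.11962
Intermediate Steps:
Y(M) = -3 + M^(3/2)/3 (Y(M) = -3 + (M*√M)/3 = -3 + M^(3/2)/3)
b(d) = 4*d
Y(12)/b(-16) - 35/(-121) = (-3 + 12^(3/2)/3)/((4*(-16))) - 35/(-121) = (-3 + (24*√3)/3)/(-64) - 35*(-1/121) = (-3 + 8*√3)*(-1/64) + 35/121 = (3/64 - √3/8) + 35/121 = 2603/7744 - √3/8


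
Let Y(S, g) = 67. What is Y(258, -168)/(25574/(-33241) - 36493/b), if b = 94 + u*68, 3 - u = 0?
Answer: -663689806/1220684865 ≈ -0.54370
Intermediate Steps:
u = 3 (u = 3 - 1*0 = 3 + 0 = 3)
b = 298 (b = 94 + 3*68 = 94 + 204 = 298)
Y(258, -168)/(25574/(-33241) - 36493/b) = 67/(25574/(-33241) - 36493/298) = 67/(25574*(-1/33241) - 36493*1/298) = 67/(-25574/33241 - 36493/298) = 67/(-1220684865/9905818) = 67*(-9905818/1220684865) = -663689806/1220684865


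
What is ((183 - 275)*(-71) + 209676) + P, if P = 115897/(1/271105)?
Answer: 31420472393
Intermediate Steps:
P = 31420256185 (P = 115897/(1/271105) = 115897*271105 = 31420256185)
((183 - 275)*(-71) + 209676) + P = ((183 - 275)*(-71) + 209676) + 31420256185 = (-92*(-71) + 209676) + 31420256185 = (6532 + 209676) + 31420256185 = 216208 + 31420256185 = 31420472393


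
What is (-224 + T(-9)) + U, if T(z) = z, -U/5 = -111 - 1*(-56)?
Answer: 42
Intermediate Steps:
U = 275 (U = -5*(-111 - 1*(-56)) = -5*(-111 + 56) = -5*(-55) = 275)
(-224 + T(-9)) + U = (-224 - 9) + 275 = -233 + 275 = 42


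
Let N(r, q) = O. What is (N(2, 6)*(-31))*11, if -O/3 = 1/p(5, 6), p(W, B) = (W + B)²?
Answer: 93/11 ≈ 8.4545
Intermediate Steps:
p(W, B) = (B + W)²
O = -3/121 (O = -3/(6 + 5)² = -3/(11²) = -3/121 ≈ -0.024793)
N(r, q) = -3/121
(N(2, 6)*(-31))*11 = -3/121*(-31)*11 = (93/121)*11 = 93/11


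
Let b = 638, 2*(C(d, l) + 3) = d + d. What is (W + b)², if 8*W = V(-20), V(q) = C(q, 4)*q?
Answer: 1934881/4 ≈ 4.8372e+5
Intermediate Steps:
C(d, l) = -3 + d (C(d, l) = -3 + (d + d)/2 = -3 + (2*d)/2 = -3 + d)
V(q) = q*(-3 + q) (V(q) = (-3 + q)*q = q*(-3 + q))
W = 115/2 (W = (-20*(-3 - 20))/8 = (-20*(-23))/8 = (⅛)*460 = 115/2 ≈ 57.500)
(W + b)² = (115/2 + 638)² = (1391/2)² = 1934881/4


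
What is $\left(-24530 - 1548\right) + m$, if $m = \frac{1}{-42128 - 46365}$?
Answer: $- \frac{2307720455}{88493} \approx -26078.0$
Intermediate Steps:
$m = - \frac{1}{88493}$ ($m = \frac{1}{-88493} = - \frac{1}{88493} \approx -1.13 \cdot 10^{-5}$)
$\left(-24530 - 1548\right) + m = \left(-24530 - 1548\right) - \frac{1}{88493} = -26078 - \frac{1}{88493} = - \frac{2307720455}{88493}$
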